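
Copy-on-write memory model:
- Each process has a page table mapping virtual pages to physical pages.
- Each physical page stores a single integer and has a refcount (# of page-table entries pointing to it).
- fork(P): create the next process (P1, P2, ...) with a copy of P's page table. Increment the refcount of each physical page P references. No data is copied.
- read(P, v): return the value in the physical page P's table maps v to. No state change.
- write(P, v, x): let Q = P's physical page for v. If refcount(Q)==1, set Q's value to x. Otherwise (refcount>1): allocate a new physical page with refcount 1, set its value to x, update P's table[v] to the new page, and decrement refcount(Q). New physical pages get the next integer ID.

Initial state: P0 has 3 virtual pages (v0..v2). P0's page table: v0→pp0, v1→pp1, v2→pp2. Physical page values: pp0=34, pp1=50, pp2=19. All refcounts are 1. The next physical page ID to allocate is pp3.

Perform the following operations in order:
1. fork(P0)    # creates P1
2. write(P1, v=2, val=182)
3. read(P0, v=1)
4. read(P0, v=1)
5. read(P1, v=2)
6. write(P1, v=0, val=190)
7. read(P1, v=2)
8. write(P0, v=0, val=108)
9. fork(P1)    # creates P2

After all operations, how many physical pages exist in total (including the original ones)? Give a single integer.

Answer: 5

Derivation:
Op 1: fork(P0) -> P1. 3 ppages; refcounts: pp0:2 pp1:2 pp2:2
Op 2: write(P1, v2, 182). refcount(pp2)=2>1 -> COPY to pp3. 4 ppages; refcounts: pp0:2 pp1:2 pp2:1 pp3:1
Op 3: read(P0, v1) -> 50. No state change.
Op 4: read(P0, v1) -> 50. No state change.
Op 5: read(P1, v2) -> 182. No state change.
Op 6: write(P1, v0, 190). refcount(pp0)=2>1 -> COPY to pp4. 5 ppages; refcounts: pp0:1 pp1:2 pp2:1 pp3:1 pp4:1
Op 7: read(P1, v2) -> 182. No state change.
Op 8: write(P0, v0, 108). refcount(pp0)=1 -> write in place. 5 ppages; refcounts: pp0:1 pp1:2 pp2:1 pp3:1 pp4:1
Op 9: fork(P1) -> P2. 5 ppages; refcounts: pp0:1 pp1:3 pp2:1 pp3:2 pp4:2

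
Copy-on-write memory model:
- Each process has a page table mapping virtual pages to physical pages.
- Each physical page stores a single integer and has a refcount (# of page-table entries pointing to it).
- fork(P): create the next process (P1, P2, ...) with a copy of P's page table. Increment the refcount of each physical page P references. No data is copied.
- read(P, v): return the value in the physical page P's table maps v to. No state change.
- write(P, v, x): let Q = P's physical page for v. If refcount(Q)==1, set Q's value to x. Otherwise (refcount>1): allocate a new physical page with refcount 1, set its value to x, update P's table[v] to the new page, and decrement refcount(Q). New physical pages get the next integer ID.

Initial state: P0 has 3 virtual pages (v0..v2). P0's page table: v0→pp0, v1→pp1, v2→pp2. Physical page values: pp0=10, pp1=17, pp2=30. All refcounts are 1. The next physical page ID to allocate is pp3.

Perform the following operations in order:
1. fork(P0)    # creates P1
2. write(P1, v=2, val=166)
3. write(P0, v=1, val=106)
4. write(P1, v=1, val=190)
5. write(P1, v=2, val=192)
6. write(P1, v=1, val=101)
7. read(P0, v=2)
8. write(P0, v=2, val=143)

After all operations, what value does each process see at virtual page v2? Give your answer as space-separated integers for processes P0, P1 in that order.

Op 1: fork(P0) -> P1. 3 ppages; refcounts: pp0:2 pp1:2 pp2:2
Op 2: write(P1, v2, 166). refcount(pp2)=2>1 -> COPY to pp3. 4 ppages; refcounts: pp0:2 pp1:2 pp2:1 pp3:1
Op 3: write(P0, v1, 106). refcount(pp1)=2>1 -> COPY to pp4. 5 ppages; refcounts: pp0:2 pp1:1 pp2:1 pp3:1 pp4:1
Op 4: write(P1, v1, 190). refcount(pp1)=1 -> write in place. 5 ppages; refcounts: pp0:2 pp1:1 pp2:1 pp3:1 pp4:1
Op 5: write(P1, v2, 192). refcount(pp3)=1 -> write in place. 5 ppages; refcounts: pp0:2 pp1:1 pp2:1 pp3:1 pp4:1
Op 6: write(P1, v1, 101). refcount(pp1)=1 -> write in place. 5 ppages; refcounts: pp0:2 pp1:1 pp2:1 pp3:1 pp4:1
Op 7: read(P0, v2) -> 30. No state change.
Op 8: write(P0, v2, 143). refcount(pp2)=1 -> write in place. 5 ppages; refcounts: pp0:2 pp1:1 pp2:1 pp3:1 pp4:1
P0: v2 -> pp2 = 143
P1: v2 -> pp3 = 192

Answer: 143 192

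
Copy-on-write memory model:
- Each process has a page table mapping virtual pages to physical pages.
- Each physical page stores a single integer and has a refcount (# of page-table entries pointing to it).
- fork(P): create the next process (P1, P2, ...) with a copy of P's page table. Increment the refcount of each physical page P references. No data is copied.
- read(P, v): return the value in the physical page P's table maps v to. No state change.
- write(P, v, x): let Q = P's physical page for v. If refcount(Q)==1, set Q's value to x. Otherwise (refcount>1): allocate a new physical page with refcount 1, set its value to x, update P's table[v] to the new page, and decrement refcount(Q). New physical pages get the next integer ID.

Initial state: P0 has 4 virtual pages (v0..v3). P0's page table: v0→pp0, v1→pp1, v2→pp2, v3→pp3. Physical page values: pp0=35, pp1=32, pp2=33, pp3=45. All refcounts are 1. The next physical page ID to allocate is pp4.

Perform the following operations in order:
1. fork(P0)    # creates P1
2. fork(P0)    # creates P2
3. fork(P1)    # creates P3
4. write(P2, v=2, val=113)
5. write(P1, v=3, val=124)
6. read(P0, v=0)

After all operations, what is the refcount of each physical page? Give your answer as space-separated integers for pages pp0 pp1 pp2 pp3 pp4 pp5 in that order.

Answer: 4 4 3 3 1 1

Derivation:
Op 1: fork(P0) -> P1. 4 ppages; refcounts: pp0:2 pp1:2 pp2:2 pp3:2
Op 2: fork(P0) -> P2. 4 ppages; refcounts: pp0:3 pp1:3 pp2:3 pp3:3
Op 3: fork(P1) -> P3. 4 ppages; refcounts: pp0:4 pp1:4 pp2:4 pp3:4
Op 4: write(P2, v2, 113). refcount(pp2)=4>1 -> COPY to pp4. 5 ppages; refcounts: pp0:4 pp1:4 pp2:3 pp3:4 pp4:1
Op 5: write(P1, v3, 124). refcount(pp3)=4>1 -> COPY to pp5. 6 ppages; refcounts: pp0:4 pp1:4 pp2:3 pp3:3 pp4:1 pp5:1
Op 6: read(P0, v0) -> 35. No state change.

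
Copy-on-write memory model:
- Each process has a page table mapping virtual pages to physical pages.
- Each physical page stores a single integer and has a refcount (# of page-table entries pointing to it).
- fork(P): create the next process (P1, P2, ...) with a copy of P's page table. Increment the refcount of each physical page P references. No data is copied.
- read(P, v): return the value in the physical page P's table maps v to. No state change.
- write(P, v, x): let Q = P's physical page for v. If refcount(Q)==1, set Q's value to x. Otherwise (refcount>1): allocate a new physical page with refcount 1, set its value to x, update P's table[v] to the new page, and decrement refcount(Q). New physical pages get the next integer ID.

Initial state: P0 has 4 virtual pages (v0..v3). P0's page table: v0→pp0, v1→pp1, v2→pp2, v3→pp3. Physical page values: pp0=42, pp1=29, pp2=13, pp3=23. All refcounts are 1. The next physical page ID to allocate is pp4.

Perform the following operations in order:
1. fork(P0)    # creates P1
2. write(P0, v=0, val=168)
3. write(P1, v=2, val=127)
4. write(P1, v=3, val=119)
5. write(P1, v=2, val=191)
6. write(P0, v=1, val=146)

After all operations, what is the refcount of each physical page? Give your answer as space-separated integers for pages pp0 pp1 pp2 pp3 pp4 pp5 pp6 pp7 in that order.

Answer: 1 1 1 1 1 1 1 1

Derivation:
Op 1: fork(P0) -> P1. 4 ppages; refcounts: pp0:2 pp1:2 pp2:2 pp3:2
Op 2: write(P0, v0, 168). refcount(pp0)=2>1 -> COPY to pp4. 5 ppages; refcounts: pp0:1 pp1:2 pp2:2 pp3:2 pp4:1
Op 3: write(P1, v2, 127). refcount(pp2)=2>1 -> COPY to pp5. 6 ppages; refcounts: pp0:1 pp1:2 pp2:1 pp3:2 pp4:1 pp5:1
Op 4: write(P1, v3, 119). refcount(pp3)=2>1 -> COPY to pp6. 7 ppages; refcounts: pp0:1 pp1:2 pp2:1 pp3:1 pp4:1 pp5:1 pp6:1
Op 5: write(P1, v2, 191). refcount(pp5)=1 -> write in place. 7 ppages; refcounts: pp0:1 pp1:2 pp2:1 pp3:1 pp4:1 pp5:1 pp6:1
Op 6: write(P0, v1, 146). refcount(pp1)=2>1 -> COPY to pp7. 8 ppages; refcounts: pp0:1 pp1:1 pp2:1 pp3:1 pp4:1 pp5:1 pp6:1 pp7:1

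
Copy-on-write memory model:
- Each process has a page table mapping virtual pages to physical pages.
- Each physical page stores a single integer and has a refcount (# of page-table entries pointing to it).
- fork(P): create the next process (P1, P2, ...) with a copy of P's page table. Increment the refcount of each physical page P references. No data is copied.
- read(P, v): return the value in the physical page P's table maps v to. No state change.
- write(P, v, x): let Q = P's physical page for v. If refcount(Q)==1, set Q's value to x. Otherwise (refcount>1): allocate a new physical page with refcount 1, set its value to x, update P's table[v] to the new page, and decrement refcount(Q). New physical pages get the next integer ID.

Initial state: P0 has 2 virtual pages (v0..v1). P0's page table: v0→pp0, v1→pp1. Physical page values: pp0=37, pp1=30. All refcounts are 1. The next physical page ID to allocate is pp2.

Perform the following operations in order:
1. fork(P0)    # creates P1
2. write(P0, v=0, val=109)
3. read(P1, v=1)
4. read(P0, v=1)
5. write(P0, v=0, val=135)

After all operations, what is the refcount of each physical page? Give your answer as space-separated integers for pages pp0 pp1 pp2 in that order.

Answer: 1 2 1

Derivation:
Op 1: fork(P0) -> P1. 2 ppages; refcounts: pp0:2 pp1:2
Op 2: write(P0, v0, 109). refcount(pp0)=2>1 -> COPY to pp2. 3 ppages; refcounts: pp0:1 pp1:2 pp2:1
Op 3: read(P1, v1) -> 30. No state change.
Op 4: read(P0, v1) -> 30. No state change.
Op 5: write(P0, v0, 135). refcount(pp2)=1 -> write in place. 3 ppages; refcounts: pp0:1 pp1:2 pp2:1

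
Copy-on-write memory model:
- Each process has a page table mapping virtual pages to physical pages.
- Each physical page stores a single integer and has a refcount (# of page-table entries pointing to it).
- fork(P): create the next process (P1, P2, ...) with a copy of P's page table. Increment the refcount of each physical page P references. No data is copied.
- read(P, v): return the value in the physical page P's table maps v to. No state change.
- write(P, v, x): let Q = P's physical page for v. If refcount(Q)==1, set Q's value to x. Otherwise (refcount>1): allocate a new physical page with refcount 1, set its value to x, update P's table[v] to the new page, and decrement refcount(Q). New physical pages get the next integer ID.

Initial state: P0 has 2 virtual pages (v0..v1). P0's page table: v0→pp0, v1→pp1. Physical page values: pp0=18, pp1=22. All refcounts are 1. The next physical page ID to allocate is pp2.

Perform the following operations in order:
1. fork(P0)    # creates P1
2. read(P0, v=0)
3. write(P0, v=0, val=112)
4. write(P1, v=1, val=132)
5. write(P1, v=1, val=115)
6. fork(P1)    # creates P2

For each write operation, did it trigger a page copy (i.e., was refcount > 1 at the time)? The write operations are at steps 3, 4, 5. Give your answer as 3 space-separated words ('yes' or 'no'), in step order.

Op 1: fork(P0) -> P1. 2 ppages; refcounts: pp0:2 pp1:2
Op 2: read(P0, v0) -> 18. No state change.
Op 3: write(P0, v0, 112). refcount(pp0)=2>1 -> COPY to pp2. 3 ppages; refcounts: pp0:1 pp1:2 pp2:1
Op 4: write(P1, v1, 132). refcount(pp1)=2>1 -> COPY to pp3. 4 ppages; refcounts: pp0:1 pp1:1 pp2:1 pp3:1
Op 5: write(P1, v1, 115). refcount(pp3)=1 -> write in place. 4 ppages; refcounts: pp0:1 pp1:1 pp2:1 pp3:1
Op 6: fork(P1) -> P2. 4 ppages; refcounts: pp0:2 pp1:1 pp2:1 pp3:2

yes yes no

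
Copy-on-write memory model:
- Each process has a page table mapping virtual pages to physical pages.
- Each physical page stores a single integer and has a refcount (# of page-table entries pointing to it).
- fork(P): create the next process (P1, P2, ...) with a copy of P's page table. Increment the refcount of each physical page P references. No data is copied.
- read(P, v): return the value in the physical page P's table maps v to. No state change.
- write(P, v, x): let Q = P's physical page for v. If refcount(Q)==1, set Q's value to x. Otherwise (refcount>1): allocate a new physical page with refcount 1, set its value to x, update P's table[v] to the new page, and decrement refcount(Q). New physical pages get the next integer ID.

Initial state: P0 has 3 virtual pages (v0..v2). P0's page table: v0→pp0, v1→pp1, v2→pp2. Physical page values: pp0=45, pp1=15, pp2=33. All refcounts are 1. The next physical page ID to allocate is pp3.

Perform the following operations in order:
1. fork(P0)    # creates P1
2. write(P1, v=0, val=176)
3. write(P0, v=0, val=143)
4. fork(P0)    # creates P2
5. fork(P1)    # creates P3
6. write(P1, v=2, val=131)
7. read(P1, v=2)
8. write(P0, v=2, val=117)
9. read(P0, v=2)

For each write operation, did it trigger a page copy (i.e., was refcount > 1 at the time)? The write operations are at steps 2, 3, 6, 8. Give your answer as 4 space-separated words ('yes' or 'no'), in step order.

Op 1: fork(P0) -> P1. 3 ppages; refcounts: pp0:2 pp1:2 pp2:2
Op 2: write(P1, v0, 176). refcount(pp0)=2>1 -> COPY to pp3. 4 ppages; refcounts: pp0:1 pp1:2 pp2:2 pp3:1
Op 3: write(P0, v0, 143). refcount(pp0)=1 -> write in place. 4 ppages; refcounts: pp0:1 pp1:2 pp2:2 pp3:1
Op 4: fork(P0) -> P2. 4 ppages; refcounts: pp0:2 pp1:3 pp2:3 pp3:1
Op 5: fork(P1) -> P3. 4 ppages; refcounts: pp0:2 pp1:4 pp2:4 pp3:2
Op 6: write(P1, v2, 131). refcount(pp2)=4>1 -> COPY to pp4. 5 ppages; refcounts: pp0:2 pp1:4 pp2:3 pp3:2 pp4:1
Op 7: read(P1, v2) -> 131. No state change.
Op 8: write(P0, v2, 117). refcount(pp2)=3>1 -> COPY to pp5. 6 ppages; refcounts: pp0:2 pp1:4 pp2:2 pp3:2 pp4:1 pp5:1
Op 9: read(P0, v2) -> 117. No state change.

yes no yes yes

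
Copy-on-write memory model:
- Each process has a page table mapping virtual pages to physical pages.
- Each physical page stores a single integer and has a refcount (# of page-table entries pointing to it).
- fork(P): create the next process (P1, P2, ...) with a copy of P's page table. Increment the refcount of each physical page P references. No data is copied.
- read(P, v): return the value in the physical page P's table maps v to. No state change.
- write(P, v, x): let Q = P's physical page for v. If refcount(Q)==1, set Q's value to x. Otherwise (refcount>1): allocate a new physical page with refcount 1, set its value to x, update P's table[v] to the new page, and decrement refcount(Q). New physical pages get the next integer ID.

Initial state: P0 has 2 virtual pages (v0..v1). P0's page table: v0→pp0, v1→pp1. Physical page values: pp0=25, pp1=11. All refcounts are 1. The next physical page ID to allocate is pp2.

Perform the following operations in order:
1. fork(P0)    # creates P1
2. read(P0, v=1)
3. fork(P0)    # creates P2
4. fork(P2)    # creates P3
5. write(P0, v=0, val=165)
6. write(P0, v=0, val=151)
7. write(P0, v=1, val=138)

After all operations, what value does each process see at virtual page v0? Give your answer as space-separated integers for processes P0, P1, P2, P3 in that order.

Answer: 151 25 25 25

Derivation:
Op 1: fork(P0) -> P1. 2 ppages; refcounts: pp0:2 pp1:2
Op 2: read(P0, v1) -> 11. No state change.
Op 3: fork(P0) -> P2. 2 ppages; refcounts: pp0:3 pp1:3
Op 4: fork(P2) -> P3. 2 ppages; refcounts: pp0:4 pp1:4
Op 5: write(P0, v0, 165). refcount(pp0)=4>1 -> COPY to pp2. 3 ppages; refcounts: pp0:3 pp1:4 pp2:1
Op 6: write(P0, v0, 151). refcount(pp2)=1 -> write in place. 3 ppages; refcounts: pp0:3 pp1:4 pp2:1
Op 7: write(P0, v1, 138). refcount(pp1)=4>1 -> COPY to pp3. 4 ppages; refcounts: pp0:3 pp1:3 pp2:1 pp3:1
P0: v0 -> pp2 = 151
P1: v0 -> pp0 = 25
P2: v0 -> pp0 = 25
P3: v0 -> pp0 = 25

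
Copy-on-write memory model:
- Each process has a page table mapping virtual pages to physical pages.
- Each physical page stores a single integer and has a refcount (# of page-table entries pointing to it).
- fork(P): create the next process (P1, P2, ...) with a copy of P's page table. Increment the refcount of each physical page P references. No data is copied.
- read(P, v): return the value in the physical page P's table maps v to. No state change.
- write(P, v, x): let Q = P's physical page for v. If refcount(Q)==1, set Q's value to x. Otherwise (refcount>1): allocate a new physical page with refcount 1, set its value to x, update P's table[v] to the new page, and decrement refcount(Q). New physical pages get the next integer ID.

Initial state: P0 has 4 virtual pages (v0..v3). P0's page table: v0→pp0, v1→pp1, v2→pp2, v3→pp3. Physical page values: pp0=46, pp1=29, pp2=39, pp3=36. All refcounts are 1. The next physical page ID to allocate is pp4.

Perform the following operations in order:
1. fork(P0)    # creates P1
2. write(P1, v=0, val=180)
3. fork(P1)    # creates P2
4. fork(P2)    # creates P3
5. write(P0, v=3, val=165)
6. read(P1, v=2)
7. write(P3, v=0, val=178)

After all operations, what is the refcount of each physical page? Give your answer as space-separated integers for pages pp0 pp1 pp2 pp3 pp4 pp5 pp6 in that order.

Answer: 1 4 4 3 2 1 1

Derivation:
Op 1: fork(P0) -> P1. 4 ppages; refcounts: pp0:2 pp1:2 pp2:2 pp3:2
Op 2: write(P1, v0, 180). refcount(pp0)=2>1 -> COPY to pp4. 5 ppages; refcounts: pp0:1 pp1:2 pp2:2 pp3:2 pp4:1
Op 3: fork(P1) -> P2. 5 ppages; refcounts: pp0:1 pp1:3 pp2:3 pp3:3 pp4:2
Op 4: fork(P2) -> P3. 5 ppages; refcounts: pp0:1 pp1:4 pp2:4 pp3:4 pp4:3
Op 5: write(P0, v3, 165). refcount(pp3)=4>1 -> COPY to pp5. 6 ppages; refcounts: pp0:1 pp1:4 pp2:4 pp3:3 pp4:3 pp5:1
Op 6: read(P1, v2) -> 39. No state change.
Op 7: write(P3, v0, 178). refcount(pp4)=3>1 -> COPY to pp6. 7 ppages; refcounts: pp0:1 pp1:4 pp2:4 pp3:3 pp4:2 pp5:1 pp6:1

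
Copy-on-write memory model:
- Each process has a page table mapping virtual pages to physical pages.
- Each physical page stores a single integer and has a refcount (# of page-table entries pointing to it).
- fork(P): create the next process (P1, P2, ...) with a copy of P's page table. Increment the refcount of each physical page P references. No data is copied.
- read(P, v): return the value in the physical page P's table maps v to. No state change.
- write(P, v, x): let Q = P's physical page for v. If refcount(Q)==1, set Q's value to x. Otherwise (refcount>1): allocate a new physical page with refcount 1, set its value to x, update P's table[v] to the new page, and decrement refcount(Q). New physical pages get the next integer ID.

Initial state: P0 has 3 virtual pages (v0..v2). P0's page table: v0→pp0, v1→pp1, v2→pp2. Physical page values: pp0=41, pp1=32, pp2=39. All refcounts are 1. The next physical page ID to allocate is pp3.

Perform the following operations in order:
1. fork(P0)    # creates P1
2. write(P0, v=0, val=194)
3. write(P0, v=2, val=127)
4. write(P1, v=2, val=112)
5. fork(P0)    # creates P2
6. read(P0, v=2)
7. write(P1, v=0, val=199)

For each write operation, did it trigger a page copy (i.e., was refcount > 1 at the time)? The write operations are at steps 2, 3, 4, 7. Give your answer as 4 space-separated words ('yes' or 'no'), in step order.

Op 1: fork(P0) -> P1. 3 ppages; refcounts: pp0:2 pp1:2 pp2:2
Op 2: write(P0, v0, 194). refcount(pp0)=2>1 -> COPY to pp3. 4 ppages; refcounts: pp0:1 pp1:2 pp2:2 pp3:1
Op 3: write(P0, v2, 127). refcount(pp2)=2>1 -> COPY to pp4. 5 ppages; refcounts: pp0:1 pp1:2 pp2:1 pp3:1 pp4:1
Op 4: write(P1, v2, 112). refcount(pp2)=1 -> write in place. 5 ppages; refcounts: pp0:1 pp1:2 pp2:1 pp3:1 pp4:1
Op 5: fork(P0) -> P2. 5 ppages; refcounts: pp0:1 pp1:3 pp2:1 pp3:2 pp4:2
Op 6: read(P0, v2) -> 127. No state change.
Op 7: write(P1, v0, 199). refcount(pp0)=1 -> write in place. 5 ppages; refcounts: pp0:1 pp1:3 pp2:1 pp3:2 pp4:2

yes yes no no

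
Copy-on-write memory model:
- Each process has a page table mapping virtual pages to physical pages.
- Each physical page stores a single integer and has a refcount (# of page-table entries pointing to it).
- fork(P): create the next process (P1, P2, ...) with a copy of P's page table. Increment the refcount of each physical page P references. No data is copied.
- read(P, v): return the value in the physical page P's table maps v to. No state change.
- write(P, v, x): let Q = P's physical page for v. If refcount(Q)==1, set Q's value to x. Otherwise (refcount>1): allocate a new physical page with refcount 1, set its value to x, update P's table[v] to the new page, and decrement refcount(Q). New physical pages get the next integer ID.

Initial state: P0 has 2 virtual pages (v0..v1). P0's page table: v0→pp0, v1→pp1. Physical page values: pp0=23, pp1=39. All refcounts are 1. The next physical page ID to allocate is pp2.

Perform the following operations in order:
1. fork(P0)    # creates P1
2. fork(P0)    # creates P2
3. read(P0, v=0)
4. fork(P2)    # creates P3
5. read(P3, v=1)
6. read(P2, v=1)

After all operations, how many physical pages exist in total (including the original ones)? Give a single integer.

Answer: 2

Derivation:
Op 1: fork(P0) -> P1. 2 ppages; refcounts: pp0:2 pp1:2
Op 2: fork(P0) -> P2. 2 ppages; refcounts: pp0:3 pp1:3
Op 3: read(P0, v0) -> 23. No state change.
Op 4: fork(P2) -> P3. 2 ppages; refcounts: pp0:4 pp1:4
Op 5: read(P3, v1) -> 39. No state change.
Op 6: read(P2, v1) -> 39. No state change.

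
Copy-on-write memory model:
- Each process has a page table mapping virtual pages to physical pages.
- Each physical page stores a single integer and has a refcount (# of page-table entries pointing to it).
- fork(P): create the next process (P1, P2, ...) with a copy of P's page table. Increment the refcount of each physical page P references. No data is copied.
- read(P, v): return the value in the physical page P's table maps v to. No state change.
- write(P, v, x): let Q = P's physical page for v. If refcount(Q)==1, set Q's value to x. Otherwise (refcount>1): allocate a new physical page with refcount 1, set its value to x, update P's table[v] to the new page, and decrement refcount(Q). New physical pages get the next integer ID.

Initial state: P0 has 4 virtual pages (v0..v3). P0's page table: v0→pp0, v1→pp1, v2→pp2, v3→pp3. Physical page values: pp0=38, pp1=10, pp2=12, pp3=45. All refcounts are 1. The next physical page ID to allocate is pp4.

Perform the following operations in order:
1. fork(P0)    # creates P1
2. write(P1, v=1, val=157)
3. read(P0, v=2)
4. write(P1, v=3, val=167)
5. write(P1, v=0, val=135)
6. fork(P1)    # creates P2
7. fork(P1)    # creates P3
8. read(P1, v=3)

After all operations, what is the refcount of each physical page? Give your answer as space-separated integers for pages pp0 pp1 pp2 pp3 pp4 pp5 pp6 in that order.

Op 1: fork(P0) -> P1. 4 ppages; refcounts: pp0:2 pp1:2 pp2:2 pp3:2
Op 2: write(P1, v1, 157). refcount(pp1)=2>1 -> COPY to pp4. 5 ppages; refcounts: pp0:2 pp1:1 pp2:2 pp3:2 pp4:1
Op 3: read(P0, v2) -> 12. No state change.
Op 4: write(P1, v3, 167). refcount(pp3)=2>1 -> COPY to pp5. 6 ppages; refcounts: pp0:2 pp1:1 pp2:2 pp3:1 pp4:1 pp5:1
Op 5: write(P1, v0, 135). refcount(pp0)=2>1 -> COPY to pp6. 7 ppages; refcounts: pp0:1 pp1:1 pp2:2 pp3:1 pp4:1 pp5:1 pp6:1
Op 6: fork(P1) -> P2. 7 ppages; refcounts: pp0:1 pp1:1 pp2:3 pp3:1 pp4:2 pp5:2 pp6:2
Op 7: fork(P1) -> P3. 7 ppages; refcounts: pp0:1 pp1:1 pp2:4 pp3:1 pp4:3 pp5:3 pp6:3
Op 8: read(P1, v3) -> 167. No state change.

Answer: 1 1 4 1 3 3 3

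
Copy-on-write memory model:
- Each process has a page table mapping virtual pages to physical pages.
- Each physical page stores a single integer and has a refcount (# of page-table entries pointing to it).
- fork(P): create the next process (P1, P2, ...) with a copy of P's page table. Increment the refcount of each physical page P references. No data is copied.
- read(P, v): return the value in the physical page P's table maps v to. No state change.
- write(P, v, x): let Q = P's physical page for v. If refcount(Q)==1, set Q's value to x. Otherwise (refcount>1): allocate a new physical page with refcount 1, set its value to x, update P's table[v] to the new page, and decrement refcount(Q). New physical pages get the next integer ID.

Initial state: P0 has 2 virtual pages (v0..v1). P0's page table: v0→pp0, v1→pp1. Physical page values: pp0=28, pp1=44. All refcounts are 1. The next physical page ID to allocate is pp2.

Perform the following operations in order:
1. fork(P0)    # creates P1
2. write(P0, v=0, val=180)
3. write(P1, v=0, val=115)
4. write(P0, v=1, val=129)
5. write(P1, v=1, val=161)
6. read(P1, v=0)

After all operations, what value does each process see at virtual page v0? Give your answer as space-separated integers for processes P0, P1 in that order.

Answer: 180 115

Derivation:
Op 1: fork(P0) -> P1. 2 ppages; refcounts: pp0:2 pp1:2
Op 2: write(P0, v0, 180). refcount(pp0)=2>1 -> COPY to pp2. 3 ppages; refcounts: pp0:1 pp1:2 pp2:1
Op 3: write(P1, v0, 115). refcount(pp0)=1 -> write in place. 3 ppages; refcounts: pp0:1 pp1:2 pp2:1
Op 4: write(P0, v1, 129). refcount(pp1)=2>1 -> COPY to pp3. 4 ppages; refcounts: pp0:1 pp1:1 pp2:1 pp3:1
Op 5: write(P1, v1, 161). refcount(pp1)=1 -> write in place. 4 ppages; refcounts: pp0:1 pp1:1 pp2:1 pp3:1
Op 6: read(P1, v0) -> 115. No state change.
P0: v0 -> pp2 = 180
P1: v0 -> pp0 = 115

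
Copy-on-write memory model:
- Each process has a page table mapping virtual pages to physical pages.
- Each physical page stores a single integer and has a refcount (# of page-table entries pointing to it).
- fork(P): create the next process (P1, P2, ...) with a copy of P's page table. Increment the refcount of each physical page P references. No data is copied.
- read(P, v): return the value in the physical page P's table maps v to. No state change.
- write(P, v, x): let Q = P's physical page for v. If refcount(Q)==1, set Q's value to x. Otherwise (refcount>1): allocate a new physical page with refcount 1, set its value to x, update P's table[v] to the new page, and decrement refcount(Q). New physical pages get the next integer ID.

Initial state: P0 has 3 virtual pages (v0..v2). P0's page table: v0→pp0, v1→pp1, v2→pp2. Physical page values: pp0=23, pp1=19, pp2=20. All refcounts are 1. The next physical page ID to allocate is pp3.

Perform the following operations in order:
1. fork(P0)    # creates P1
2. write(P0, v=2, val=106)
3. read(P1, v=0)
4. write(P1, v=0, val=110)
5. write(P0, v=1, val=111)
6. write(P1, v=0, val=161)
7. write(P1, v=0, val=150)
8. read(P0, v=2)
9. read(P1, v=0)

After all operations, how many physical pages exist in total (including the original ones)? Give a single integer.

Answer: 6

Derivation:
Op 1: fork(P0) -> P1. 3 ppages; refcounts: pp0:2 pp1:2 pp2:2
Op 2: write(P0, v2, 106). refcount(pp2)=2>1 -> COPY to pp3. 4 ppages; refcounts: pp0:2 pp1:2 pp2:1 pp3:1
Op 3: read(P1, v0) -> 23. No state change.
Op 4: write(P1, v0, 110). refcount(pp0)=2>1 -> COPY to pp4. 5 ppages; refcounts: pp0:1 pp1:2 pp2:1 pp3:1 pp4:1
Op 5: write(P0, v1, 111). refcount(pp1)=2>1 -> COPY to pp5. 6 ppages; refcounts: pp0:1 pp1:1 pp2:1 pp3:1 pp4:1 pp5:1
Op 6: write(P1, v0, 161). refcount(pp4)=1 -> write in place. 6 ppages; refcounts: pp0:1 pp1:1 pp2:1 pp3:1 pp4:1 pp5:1
Op 7: write(P1, v0, 150). refcount(pp4)=1 -> write in place. 6 ppages; refcounts: pp0:1 pp1:1 pp2:1 pp3:1 pp4:1 pp5:1
Op 8: read(P0, v2) -> 106. No state change.
Op 9: read(P1, v0) -> 150. No state change.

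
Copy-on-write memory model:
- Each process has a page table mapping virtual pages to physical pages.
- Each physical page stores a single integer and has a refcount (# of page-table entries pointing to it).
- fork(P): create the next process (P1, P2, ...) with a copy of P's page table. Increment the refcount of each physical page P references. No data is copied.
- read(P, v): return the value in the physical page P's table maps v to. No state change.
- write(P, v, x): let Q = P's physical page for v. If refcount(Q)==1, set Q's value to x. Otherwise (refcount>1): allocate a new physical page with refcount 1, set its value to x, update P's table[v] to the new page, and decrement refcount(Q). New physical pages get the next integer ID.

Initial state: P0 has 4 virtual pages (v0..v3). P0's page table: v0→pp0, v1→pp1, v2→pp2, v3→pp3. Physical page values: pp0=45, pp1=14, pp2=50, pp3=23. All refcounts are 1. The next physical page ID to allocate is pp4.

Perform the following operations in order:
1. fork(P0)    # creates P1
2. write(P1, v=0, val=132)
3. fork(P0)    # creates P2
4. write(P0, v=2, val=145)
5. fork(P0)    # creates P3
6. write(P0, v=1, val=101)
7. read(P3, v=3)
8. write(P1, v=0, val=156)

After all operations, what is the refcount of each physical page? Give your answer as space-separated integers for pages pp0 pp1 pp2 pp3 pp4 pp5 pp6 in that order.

Op 1: fork(P0) -> P1. 4 ppages; refcounts: pp0:2 pp1:2 pp2:2 pp3:2
Op 2: write(P1, v0, 132). refcount(pp0)=2>1 -> COPY to pp4. 5 ppages; refcounts: pp0:1 pp1:2 pp2:2 pp3:2 pp4:1
Op 3: fork(P0) -> P2. 5 ppages; refcounts: pp0:2 pp1:3 pp2:3 pp3:3 pp4:1
Op 4: write(P0, v2, 145). refcount(pp2)=3>1 -> COPY to pp5. 6 ppages; refcounts: pp0:2 pp1:3 pp2:2 pp3:3 pp4:1 pp5:1
Op 5: fork(P0) -> P3. 6 ppages; refcounts: pp0:3 pp1:4 pp2:2 pp3:4 pp4:1 pp5:2
Op 6: write(P0, v1, 101). refcount(pp1)=4>1 -> COPY to pp6. 7 ppages; refcounts: pp0:3 pp1:3 pp2:2 pp3:4 pp4:1 pp5:2 pp6:1
Op 7: read(P3, v3) -> 23. No state change.
Op 8: write(P1, v0, 156). refcount(pp4)=1 -> write in place. 7 ppages; refcounts: pp0:3 pp1:3 pp2:2 pp3:4 pp4:1 pp5:2 pp6:1

Answer: 3 3 2 4 1 2 1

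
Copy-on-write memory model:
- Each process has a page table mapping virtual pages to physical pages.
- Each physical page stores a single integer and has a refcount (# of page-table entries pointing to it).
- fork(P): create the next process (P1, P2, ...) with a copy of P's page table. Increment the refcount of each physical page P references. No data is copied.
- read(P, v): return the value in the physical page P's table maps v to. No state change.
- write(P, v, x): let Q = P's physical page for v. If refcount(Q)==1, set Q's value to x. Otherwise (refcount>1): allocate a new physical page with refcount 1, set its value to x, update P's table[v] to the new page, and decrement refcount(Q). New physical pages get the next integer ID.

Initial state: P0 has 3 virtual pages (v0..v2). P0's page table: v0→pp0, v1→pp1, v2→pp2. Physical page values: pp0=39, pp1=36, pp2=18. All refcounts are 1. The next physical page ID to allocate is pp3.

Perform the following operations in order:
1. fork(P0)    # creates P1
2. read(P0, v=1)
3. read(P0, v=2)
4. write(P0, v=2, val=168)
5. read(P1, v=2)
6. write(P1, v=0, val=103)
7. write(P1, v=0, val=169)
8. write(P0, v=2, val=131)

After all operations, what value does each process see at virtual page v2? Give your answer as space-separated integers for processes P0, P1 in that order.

Answer: 131 18

Derivation:
Op 1: fork(P0) -> P1. 3 ppages; refcounts: pp0:2 pp1:2 pp2:2
Op 2: read(P0, v1) -> 36. No state change.
Op 3: read(P0, v2) -> 18. No state change.
Op 4: write(P0, v2, 168). refcount(pp2)=2>1 -> COPY to pp3. 4 ppages; refcounts: pp0:2 pp1:2 pp2:1 pp3:1
Op 5: read(P1, v2) -> 18. No state change.
Op 6: write(P1, v0, 103). refcount(pp0)=2>1 -> COPY to pp4. 5 ppages; refcounts: pp0:1 pp1:2 pp2:1 pp3:1 pp4:1
Op 7: write(P1, v0, 169). refcount(pp4)=1 -> write in place. 5 ppages; refcounts: pp0:1 pp1:2 pp2:1 pp3:1 pp4:1
Op 8: write(P0, v2, 131). refcount(pp3)=1 -> write in place. 5 ppages; refcounts: pp0:1 pp1:2 pp2:1 pp3:1 pp4:1
P0: v2 -> pp3 = 131
P1: v2 -> pp2 = 18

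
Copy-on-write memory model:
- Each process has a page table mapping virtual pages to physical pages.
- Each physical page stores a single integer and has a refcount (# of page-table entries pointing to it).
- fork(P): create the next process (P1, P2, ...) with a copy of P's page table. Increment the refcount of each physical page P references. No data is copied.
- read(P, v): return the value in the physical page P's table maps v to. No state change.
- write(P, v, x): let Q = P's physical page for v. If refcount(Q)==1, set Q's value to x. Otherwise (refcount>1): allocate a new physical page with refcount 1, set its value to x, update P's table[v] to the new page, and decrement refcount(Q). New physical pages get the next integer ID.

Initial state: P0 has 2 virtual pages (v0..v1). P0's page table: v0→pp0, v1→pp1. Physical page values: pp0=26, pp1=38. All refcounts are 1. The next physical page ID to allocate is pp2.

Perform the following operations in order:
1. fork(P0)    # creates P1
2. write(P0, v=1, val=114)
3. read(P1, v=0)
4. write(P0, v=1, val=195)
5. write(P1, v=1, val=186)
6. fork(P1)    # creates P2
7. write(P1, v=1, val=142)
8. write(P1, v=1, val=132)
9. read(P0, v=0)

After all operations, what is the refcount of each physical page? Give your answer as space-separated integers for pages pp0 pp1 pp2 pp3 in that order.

Op 1: fork(P0) -> P1. 2 ppages; refcounts: pp0:2 pp1:2
Op 2: write(P0, v1, 114). refcount(pp1)=2>1 -> COPY to pp2. 3 ppages; refcounts: pp0:2 pp1:1 pp2:1
Op 3: read(P1, v0) -> 26. No state change.
Op 4: write(P0, v1, 195). refcount(pp2)=1 -> write in place. 3 ppages; refcounts: pp0:2 pp1:1 pp2:1
Op 5: write(P1, v1, 186). refcount(pp1)=1 -> write in place. 3 ppages; refcounts: pp0:2 pp1:1 pp2:1
Op 6: fork(P1) -> P2. 3 ppages; refcounts: pp0:3 pp1:2 pp2:1
Op 7: write(P1, v1, 142). refcount(pp1)=2>1 -> COPY to pp3. 4 ppages; refcounts: pp0:3 pp1:1 pp2:1 pp3:1
Op 8: write(P1, v1, 132). refcount(pp3)=1 -> write in place. 4 ppages; refcounts: pp0:3 pp1:1 pp2:1 pp3:1
Op 9: read(P0, v0) -> 26. No state change.

Answer: 3 1 1 1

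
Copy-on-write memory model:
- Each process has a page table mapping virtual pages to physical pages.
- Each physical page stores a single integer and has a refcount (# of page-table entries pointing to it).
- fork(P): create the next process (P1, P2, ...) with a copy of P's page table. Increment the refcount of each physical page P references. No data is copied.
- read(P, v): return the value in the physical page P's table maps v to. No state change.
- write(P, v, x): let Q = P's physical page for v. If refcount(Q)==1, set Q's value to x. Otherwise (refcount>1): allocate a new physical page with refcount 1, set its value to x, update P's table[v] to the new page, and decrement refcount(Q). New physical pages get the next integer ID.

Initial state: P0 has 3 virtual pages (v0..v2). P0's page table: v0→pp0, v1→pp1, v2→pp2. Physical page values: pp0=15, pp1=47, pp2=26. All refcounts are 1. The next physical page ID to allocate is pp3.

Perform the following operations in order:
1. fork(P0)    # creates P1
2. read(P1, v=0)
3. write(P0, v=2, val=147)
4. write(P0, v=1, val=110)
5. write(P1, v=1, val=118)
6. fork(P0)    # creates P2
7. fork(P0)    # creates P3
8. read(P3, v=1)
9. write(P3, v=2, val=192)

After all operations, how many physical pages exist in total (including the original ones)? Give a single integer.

Answer: 6

Derivation:
Op 1: fork(P0) -> P1. 3 ppages; refcounts: pp0:2 pp1:2 pp2:2
Op 2: read(P1, v0) -> 15. No state change.
Op 3: write(P0, v2, 147). refcount(pp2)=2>1 -> COPY to pp3. 4 ppages; refcounts: pp0:2 pp1:2 pp2:1 pp3:1
Op 4: write(P0, v1, 110). refcount(pp1)=2>1 -> COPY to pp4. 5 ppages; refcounts: pp0:2 pp1:1 pp2:1 pp3:1 pp4:1
Op 5: write(P1, v1, 118). refcount(pp1)=1 -> write in place. 5 ppages; refcounts: pp0:2 pp1:1 pp2:1 pp3:1 pp4:1
Op 6: fork(P0) -> P2. 5 ppages; refcounts: pp0:3 pp1:1 pp2:1 pp3:2 pp4:2
Op 7: fork(P0) -> P3. 5 ppages; refcounts: pp0:4 pp1:1 pp2:1 pp3:3 pp4:3
Op 8: read(P3, v1) -> 110. No state change.
Op 9: write(P3, v2, 192). refcount(pp3)=3>1 -> COPY to pp5. 6 ppages; refcounts: pp0:4 pp1:1 pp2:1 pp3:2 pp4:3 pp5:1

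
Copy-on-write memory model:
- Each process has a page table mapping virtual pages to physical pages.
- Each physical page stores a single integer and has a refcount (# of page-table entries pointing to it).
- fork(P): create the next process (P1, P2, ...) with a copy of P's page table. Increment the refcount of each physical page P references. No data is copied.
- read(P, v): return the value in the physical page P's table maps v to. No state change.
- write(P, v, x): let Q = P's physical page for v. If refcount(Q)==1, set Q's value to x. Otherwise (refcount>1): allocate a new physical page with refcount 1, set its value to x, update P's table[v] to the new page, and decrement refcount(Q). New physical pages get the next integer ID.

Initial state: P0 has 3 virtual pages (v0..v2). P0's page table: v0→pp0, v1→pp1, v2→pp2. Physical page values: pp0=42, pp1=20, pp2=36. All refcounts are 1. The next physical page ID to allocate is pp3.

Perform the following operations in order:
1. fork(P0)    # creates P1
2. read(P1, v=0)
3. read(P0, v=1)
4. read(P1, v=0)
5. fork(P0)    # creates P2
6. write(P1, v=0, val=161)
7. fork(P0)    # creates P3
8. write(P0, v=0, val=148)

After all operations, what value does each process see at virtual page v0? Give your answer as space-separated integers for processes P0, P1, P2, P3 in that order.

Op 1: fork(P0) -> P1. 3 ppages; refcounts: pp0:2 pp1:2 pp2:2
Op 2: read(P1, v0) -> 42. No state change.
Op 3: read(P0, v1) -> 20. No state change.
Op 4: read(P1, v0) -> 42. No state change.
Op 5: fork(P0) -> P2. 3 ppages; refcounts: pp0:3 pp1:3 pp2:3
Op 6: write(P1, v0, 161). refcount(pp0)=3>1 -> COPY to pp3. 4 ppages; refcounts: pp0:2 pp1:3 pp2:3 pp3:1
Op 7: fork(P0) -> P3. 4 ppages; refcounts: pp0:3 pp1:4 pp2:4 pp3:1
Op 8: write(P0, v0, 148). refcount(pp0)=3>1 -> COPY to pp4. 5 ppages; refcounts: pp0:2 pp1:4 pp2:4 pp3:1 pp4:1
P0: v0 -> pp4 = 148
P1: v0 -> pp3 = 161
P2: v0 -> pp0 = 42
P3: v0 -> pp0 = 42

Answer: 148 161 42 42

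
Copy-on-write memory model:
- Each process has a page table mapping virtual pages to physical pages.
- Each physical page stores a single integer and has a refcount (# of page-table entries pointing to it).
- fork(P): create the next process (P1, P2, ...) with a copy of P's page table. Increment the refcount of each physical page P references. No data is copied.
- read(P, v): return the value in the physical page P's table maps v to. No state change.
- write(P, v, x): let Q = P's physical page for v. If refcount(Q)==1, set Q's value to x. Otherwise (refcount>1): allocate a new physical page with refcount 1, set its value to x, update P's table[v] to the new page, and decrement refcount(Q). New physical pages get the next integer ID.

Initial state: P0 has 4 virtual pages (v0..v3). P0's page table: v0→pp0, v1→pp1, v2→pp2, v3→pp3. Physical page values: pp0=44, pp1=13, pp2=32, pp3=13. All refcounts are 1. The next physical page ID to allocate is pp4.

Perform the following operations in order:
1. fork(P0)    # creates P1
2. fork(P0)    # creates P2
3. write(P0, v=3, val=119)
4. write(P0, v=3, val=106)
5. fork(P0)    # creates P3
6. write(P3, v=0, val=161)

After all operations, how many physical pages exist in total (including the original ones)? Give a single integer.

Answer: 6

Derivation:
Op 1: fork(P0) -> P1. 4 ppages; refcounts: pp0:2 pp1:2 pp2:2 pp3:2
Op 2: fork(P0) -> P2. 4 ppages; refcounts: pp0:3 pp1:3 pp2:3 pp3:3
Op 3: write(P0, v3, 119). refcount(pp3)=3>1 -> COPY to pp4. 5 ppages; refcounts: pp0:3 pp1:3 pp2:3 pp3:2 pp4:1
Op 4: write(P0, v3, 106). refcount(pp4)=1 -> write in place. 5 ppages; refcounts: pp0:3 pp1:3 pp2:3 pp3:2 pp4:1
Op 5: fork(P0) -> P3. 5 ppages; refcounts: pp0:4 pp1:4 pp2:4 pp3:2 pp4:2
Op 6: write(P3, v0, 161). refcount(pp0)=4>1 -> COPY to pp5. 6 ppages; refcounts: pp0:3 pp1:4 pp2:4 pp3:2 pp4:2 pp5:1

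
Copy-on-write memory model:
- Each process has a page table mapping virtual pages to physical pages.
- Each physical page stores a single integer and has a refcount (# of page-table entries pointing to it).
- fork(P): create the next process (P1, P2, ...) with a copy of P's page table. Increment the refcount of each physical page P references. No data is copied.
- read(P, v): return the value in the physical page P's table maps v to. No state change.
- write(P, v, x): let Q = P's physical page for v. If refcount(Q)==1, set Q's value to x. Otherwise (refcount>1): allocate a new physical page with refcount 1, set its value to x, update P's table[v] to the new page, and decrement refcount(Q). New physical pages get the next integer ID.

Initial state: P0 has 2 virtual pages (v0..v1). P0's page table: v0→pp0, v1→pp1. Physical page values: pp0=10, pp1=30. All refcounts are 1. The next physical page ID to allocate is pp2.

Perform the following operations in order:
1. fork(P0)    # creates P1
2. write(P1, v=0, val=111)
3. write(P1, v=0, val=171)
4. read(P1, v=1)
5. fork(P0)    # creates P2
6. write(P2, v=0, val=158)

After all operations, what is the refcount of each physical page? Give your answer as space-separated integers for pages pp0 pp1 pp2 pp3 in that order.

Op 1: fork(P0) -> P1. 2 ppages; refcounts: pp0:2 pp1:2
Op 2: write(P1, v0, 111). refcount(pp0)=2>1 -> COPY to pp2. 3 ppages; refcounts: pp0:1 pp1:2 pp2:1
Op 3: write(P1, v0, 171). refcount(pp2)=1 -> write in place. 3 ppages; refcounts: pp0:1 pp1:2 pp2:1
Op 4: read(P1, v1) -> 30. No state change.
Op 5: fork(P0) -> P2. 3 ppages; refcounts: pp0:2 pp1:3 pp2:1
Op 6: write(P2, v0, 158). refcount(pp0)=2>1 -> COPY to pp3. 4 ppages; refcounts: pp0:1 pp1:3 pp2:1 pp3:1

Answer: 1 3 1 1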